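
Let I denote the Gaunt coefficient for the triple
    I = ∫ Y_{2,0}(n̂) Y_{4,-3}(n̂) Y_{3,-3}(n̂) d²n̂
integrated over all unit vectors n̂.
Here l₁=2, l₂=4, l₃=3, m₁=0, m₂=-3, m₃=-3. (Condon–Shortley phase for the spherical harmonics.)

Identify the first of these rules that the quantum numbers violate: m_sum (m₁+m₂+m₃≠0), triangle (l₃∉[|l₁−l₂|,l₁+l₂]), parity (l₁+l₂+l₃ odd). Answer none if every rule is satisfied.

Σmᵢ = -6  ✗
l₃∈[|l₁−l₂|,l₁+l₂]=[2,6], have l₃=3
Σlᵢ = 9 ⇒ odd

m_sum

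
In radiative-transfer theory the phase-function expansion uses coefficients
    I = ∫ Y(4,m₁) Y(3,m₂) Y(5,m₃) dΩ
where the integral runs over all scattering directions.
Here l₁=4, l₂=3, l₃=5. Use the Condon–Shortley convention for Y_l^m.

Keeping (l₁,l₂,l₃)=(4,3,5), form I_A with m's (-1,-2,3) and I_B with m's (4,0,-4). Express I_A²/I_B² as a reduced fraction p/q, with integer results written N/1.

5/168

Same 4,3,5: normalisation and zero-m 3j drop out of the ratio.
A: Δ: 2! 6! 4! / 13! → 1/180180; sum: t=0:+1/1440 t=1:−1/1152 = -1/5760; 3j²(4 3 5; -1 -2 3) = Δ·Π!·Σ² = 1/858  (sign -1)
B: Δ: 2! 6! 4! / 13! → 1/180180; sum: t=0:+1/8640 = 1/8640; 3j²(4 3 5; 4 0 -4) = Δ·Π!·Σ² = 28/715  (sign -1)
I_A²/I_B² = (1/858)/(28/715) = 5/168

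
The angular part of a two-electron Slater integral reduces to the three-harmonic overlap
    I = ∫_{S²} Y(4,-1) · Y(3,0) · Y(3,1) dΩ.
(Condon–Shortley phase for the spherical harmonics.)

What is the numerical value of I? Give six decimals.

-0.099323

Rules hold: Σm=0, L=10 even, 1≤3≤7.
N = 9·7·7 = 441
Δ = 4!·4!·2!/11! = 1/34650
Racah Σ t=1..3: t=1:−1/72 t=2:+1/16 t=3:−1/72 = 5/144
⇒ 3j(4 3 3; 0 0 0)² = 2/77, sgn -1
Racah Σ t=1..3: t=1:−1/288 t=2:+1/24 t=3:−1/48 = 5/288
⇒ 3j(4 3 3; -1 0 1)² = 5/462, sgn +1
4πI² = N·(3j₀)²·(3jₘ)² = 15/121
I = -1·√(0.123967/4π) = -0.09932258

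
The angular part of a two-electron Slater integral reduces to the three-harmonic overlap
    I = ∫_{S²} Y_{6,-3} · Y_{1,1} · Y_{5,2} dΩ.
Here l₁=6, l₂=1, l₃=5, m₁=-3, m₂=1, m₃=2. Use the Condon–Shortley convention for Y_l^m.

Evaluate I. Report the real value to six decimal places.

-0.245154

Checks pass: Σm=0; 12 even; l₃=5∈[5,7].
(2·6+1)(2·1+1)(2·5+1) = 429
Δ: 2! 10! 0! / 13! → 1/858
sum: t=1:−1/14400 = -1/14400
3j²(6 1 5; 0 0 0) = Δ·Π!·Σ² = 6/143  (sign +1)
sum: t=2:+1/60480 = 1/60480
3j²(6 1 5; -3 1 2) = Δ·Π!·Σ² = 6/143  (sign -1)
combine: 4πI² = 429·6/143·6/143 = 108/143
take √, sign -1: I = -0.24515397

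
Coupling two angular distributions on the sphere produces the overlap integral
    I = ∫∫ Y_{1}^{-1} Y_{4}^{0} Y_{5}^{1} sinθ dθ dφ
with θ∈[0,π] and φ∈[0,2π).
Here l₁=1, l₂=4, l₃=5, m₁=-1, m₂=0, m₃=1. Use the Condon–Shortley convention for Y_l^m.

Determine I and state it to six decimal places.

Checks pass: Σm=0; 10 even; l₃=5∈[3,5].
(2·1+1)(2·4+1)(2·5+1) = 297
Δ: 0! 2! 8! / 11! → 1/495
sum: t=0:+1/576 = 1/576
3j²(1 4 5; 0 0 0) = Δ·Π!·Σ² = 5/99  (sign -1)
sum: t=0:+1/1152 = 1/1152
3j²(1 4 5; -1 0 1) = Δ·Π!·Σ² = 1/33  (sign +1)
combine: 4πI² = 297·5/99·1/33 = 5/11
take √, sign -1: I = -0.19018827

-0.190188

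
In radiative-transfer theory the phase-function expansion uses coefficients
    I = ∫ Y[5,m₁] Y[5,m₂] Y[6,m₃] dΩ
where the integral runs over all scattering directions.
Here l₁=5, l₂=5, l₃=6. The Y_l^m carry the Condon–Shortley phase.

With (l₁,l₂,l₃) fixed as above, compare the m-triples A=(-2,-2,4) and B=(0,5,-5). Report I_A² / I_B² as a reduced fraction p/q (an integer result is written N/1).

224/275

l's match ⇒ only the (l;m) 3-j factors differ between A and B.
A: triangle coeff Δ(5,5,6) = 1/28588560; Σ_t [1,3]: t=1:−1/207360 t=2:+1/57600 t=3:−1/207360 = 1/129600; (3j)²=168/12155 [(5 5 6; -2 -2 4)], sign=+1
B: triangle coeff Δ(5,5,6) = 1/28588560; Σ_t [4,4]: t=4:+1/2073600 = 1/2073600; (3j)²=15/884 [(5 5 6; 0 5 -5)], sign=-1
I_A²/I_B² = (168/12155)/(15/884) = 224/275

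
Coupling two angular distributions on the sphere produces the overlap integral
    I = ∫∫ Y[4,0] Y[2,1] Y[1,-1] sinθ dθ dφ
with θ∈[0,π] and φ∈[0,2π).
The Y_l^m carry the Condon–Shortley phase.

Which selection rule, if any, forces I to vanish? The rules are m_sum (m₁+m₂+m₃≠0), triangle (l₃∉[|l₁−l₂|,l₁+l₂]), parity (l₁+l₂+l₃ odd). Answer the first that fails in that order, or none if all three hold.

triangle

Σmᵢ = 0  ✓
l₃∈[|l₁−l₂|,l₁+l₂]=[2,6], have l₃=1  ✗
Σlᵢ = 7 ⇒ odd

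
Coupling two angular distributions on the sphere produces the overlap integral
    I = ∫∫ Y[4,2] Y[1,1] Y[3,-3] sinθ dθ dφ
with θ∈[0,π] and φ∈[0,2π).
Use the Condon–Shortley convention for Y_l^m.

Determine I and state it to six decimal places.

0.061558

Rules hold: Σm=0, L=8 even, 3≤3≤5.
N = 9·3·7 = 189
Δ = 2!·6!·0!/9! = 1/252
Racah Σ t=1..1: t=1:−1/36 = -1/36
⇒ 3j(4 1 3; 0 0 0)² = 4/63, sgn +1
Racah Σ t=2..2: t=2:+1/1440 = 1/1440
⇒ 3j(4 1 3; 2 1 -3)² = 1/252, sgn +1
4πI² = N·(3j₀)²·(3jₘ)² = 1/21
I = +1·√(0.047619/4π) = 0.06155813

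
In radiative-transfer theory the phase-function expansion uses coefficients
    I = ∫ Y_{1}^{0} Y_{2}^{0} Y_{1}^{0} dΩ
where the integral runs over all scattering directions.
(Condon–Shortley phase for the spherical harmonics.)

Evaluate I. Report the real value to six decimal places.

0.252313

Checks pass: Σm=0; 4 even; l₃=1∈[1,3].
(2·1+1)(2·2+1)(2·1+1) = 45
Δ: 2! 0! 2! / 5! → 1/30
sum: t=1:−1/1 = -1/1
3j²(1 2 1; 0 0 0) = Δ·Π!·Σ² = 2/15  (sign +1)
(m-triple is (0,0,0) — same symbol as above.)
combine: 4πI² = 45·2/15·2/15 = 4/5
take √, sign +1: I = 0.25231325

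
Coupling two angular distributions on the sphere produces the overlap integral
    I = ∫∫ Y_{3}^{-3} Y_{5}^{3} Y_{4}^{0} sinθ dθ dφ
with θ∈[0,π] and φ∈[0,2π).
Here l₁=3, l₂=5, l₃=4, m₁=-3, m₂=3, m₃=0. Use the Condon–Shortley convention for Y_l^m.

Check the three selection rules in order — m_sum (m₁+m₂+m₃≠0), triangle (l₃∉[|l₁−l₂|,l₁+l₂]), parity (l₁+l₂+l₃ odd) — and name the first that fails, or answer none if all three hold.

none

azimuthal sum: -3 + 3 + 0 = 0  ✓
2 ≤ 4 ≤ 8 (triangle on l)  ✓
L = 3 + 5 + 4 = 12 (even)  ✓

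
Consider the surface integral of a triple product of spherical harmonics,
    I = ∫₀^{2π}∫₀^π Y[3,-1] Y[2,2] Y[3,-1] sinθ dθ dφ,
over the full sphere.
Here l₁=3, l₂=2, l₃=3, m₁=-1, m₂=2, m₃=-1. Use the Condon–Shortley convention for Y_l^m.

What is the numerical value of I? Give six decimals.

0.206013

Checks pass: Σm=0; 8 even; l₃=3∈[1,5].
(2·3+1)(2·2+1)(2·3+1) = 245
Δ: 2! 4! 2! / 9! → 1/3780
sum: t=0:+1/24 t=1:−1/4 t=2:+1/24 = -1/6
3j²(3 2 3; 0 0 0) = Δ·Π!·Σ² = 4/105  (sign +1)
sum: t=2:+1/16 = 1/16
3j²(3 2 3; -1 2 -1) = Δ·Π!·Σ² = 2/35  (sign +1)
combine: 4πI² = 245·4/105·2/35 = 8/15
take √, sign +1: I = 0.20601291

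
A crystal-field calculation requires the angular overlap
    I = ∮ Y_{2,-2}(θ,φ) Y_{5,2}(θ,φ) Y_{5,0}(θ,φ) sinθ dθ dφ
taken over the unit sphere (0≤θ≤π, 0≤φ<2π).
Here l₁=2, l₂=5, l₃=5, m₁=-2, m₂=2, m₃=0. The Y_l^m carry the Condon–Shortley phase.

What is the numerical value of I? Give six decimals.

Checks pass: Σm=0; 12 even; l₃=5∈[3,7].
(2·2+1)(2·5+1)(2·5+1) = 605
Δ: 2! 2! 8! / 13! → 1/38610
sum: t=0:+1/2880 t=1:−1/576 t=2:+1/2880 = -1/960
3j²(2 5 5; 0 0 0) = Δ·Π!·Σ² = 10/429  (sign +1)
sum: t=2:+1/2880 = 1/2880
3j²(2 5 5; -2 2 0) = Δ·Π!·Σ² = 14/429  (sign -1)
combine: 4πI² = 605·10/429·14/429 = 700/1521
take √, sign -1: I = -0.19137248

-0.191372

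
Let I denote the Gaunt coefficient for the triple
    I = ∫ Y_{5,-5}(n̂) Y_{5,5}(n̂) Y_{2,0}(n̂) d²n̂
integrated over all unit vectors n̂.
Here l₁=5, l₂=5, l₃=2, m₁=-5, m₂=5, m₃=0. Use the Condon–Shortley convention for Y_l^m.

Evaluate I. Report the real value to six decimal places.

Rules hold: Σm=0, L=12 even, 0≤2≤10.
N = 11·11·5 = 605
Δ = 8!·2!·2!/13! = 1/38610
Racah Σ t=3..5: t=3:−1/2880 t=4:+1/576 t=5:−1/2880 = 1/960
⇒ 3j(5 5 2; 0 0 0)² = 10/429, sgn +1
Racah Σ t=8..8: t=8:+1/161280 = 1/161280
⇒ 3j(5 5 2; -5 5 0)² = 15/286, sgn +1
4πI² = N·(3j₀)²·(3jₘ)² = 125/169
I = +1·√(0.739645/4π) = 0.24260890

0.242609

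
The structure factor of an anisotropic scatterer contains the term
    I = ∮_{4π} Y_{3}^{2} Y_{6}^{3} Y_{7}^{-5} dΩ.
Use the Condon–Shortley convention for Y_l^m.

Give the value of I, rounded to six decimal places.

Checks pass: Σm=0; 16 even; l₃=7∈[3,9].
(2·3+1)(2·6+1)(2·7+1) = 1365
Δ: 2! 4! 10! / 17! → 1/2042040
sum: t=0:+1/207360 t=1:−1/57600 t=2:+1/207360 = -1/129600
3j²(3 6 7; 0 0 0) = Δ·Π!·Σ² = 168/12155  (sign +1)
sum: t=0:+1/4354560 t=1:−1/1935360 = -1/3483648
3j²(3 6 7; 2 3 -5) = Δ·Π!·Σ² = 125/12376  (sign -1)
combine: 4πI² = 1365·168/12155·125/12376 = 7875/41327
take √, sign -1: I = -0.12314121

-0.123141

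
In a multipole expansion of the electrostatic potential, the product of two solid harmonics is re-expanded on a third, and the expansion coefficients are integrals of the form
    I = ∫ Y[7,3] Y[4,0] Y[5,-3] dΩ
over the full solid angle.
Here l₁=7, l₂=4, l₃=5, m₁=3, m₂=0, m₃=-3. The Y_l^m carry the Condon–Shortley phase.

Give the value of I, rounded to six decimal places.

Rules hold: Σm=0, L=16 even, 3≤5≤11.
N = 15·9·11 = 1485
Δ = 6!·8!·2!/17! = 1/6126120
Racah Σ t=2..4: t=2:+1/69120 t=3:−1/20736 t=4:+1/69120 = -1/51840
⇒ 3j(7 4 5; 0 0 0)² = 280/21879, sgn +1
Racah Σ t=2..4: t=2:+1/138240 t=3:−1/181440 t=4:+1/3870720 = 23/11612160
⇒ 3j(7 4 5; 3 0 -3)² = 529/204204, sgn +1
4πI² = N·(3j₀)²·(3jₘ)² = 26450/537251
I = +1·√(0.0492321/4π) = 0.06259207

0.062592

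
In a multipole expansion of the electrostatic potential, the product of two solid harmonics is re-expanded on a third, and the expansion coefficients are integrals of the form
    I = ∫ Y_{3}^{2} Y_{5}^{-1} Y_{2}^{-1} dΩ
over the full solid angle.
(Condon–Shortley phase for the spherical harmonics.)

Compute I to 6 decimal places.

Checks pass: Σm=0; 10 even; l₃=2∈[2,8].
(2·3+1)(2·5+1)(2·2+1) = 385
Δ: 6! 0! 4! / 11! → 1/2310
sum: t=3:−1/144 = -1/144
3j²(3 5 2; 0 0 0) = Δ·Π!·Σ² = 10/231  (sign -1)
sum: t=1:−1/720 = -1/720
3j²(3 5 2; 2 -1 -1) = Δ·Π!·Σ² = 4/385  (sign +1)
combine: 4πI² = 385·10/231·4/385 = 40/231
take √, sign -1: I = -0.11738675

-0.117387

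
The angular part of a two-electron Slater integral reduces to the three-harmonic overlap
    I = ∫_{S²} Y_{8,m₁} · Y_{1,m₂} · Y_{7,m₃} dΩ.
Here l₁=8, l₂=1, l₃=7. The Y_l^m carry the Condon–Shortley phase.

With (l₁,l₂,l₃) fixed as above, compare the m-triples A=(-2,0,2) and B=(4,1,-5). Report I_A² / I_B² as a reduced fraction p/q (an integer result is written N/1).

10/1

l's match ⇒ only the (l;m) 3-j factors differ between A and B.
A: triangle coeff Δ(8,1,7) = 1/2040; Σ_t [1,1]: t=1:−1/43545600 = -1/43545600; (3j)²=1/34 [(8 1 7; -2 0 2)], sign=+1
B: triangle coeff Δ(8,1,7) = 1/2040; Σ_t [2,2]: t=2:+1/1916006400 = 1/1916006400; (3j)²=1/340 [(8 1 7; 4 1 -5)], sign=+1
I_A²/I_B² = (1/34)/(1/340) = 10/1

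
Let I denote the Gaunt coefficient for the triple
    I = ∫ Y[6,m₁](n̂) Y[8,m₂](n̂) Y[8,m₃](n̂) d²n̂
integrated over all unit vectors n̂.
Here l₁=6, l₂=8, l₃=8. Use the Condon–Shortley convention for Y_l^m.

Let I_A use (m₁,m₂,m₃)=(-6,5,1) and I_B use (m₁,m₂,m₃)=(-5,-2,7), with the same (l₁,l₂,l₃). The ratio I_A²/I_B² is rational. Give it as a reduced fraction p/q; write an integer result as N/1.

Same 6,8,8: normalisation and zero-m 3j drop out of the ratio.
A: Δ: 6! 6! 10! / 23! → 1/13742520792; sum: t=6:+1/15676416000 = 1/15676416000; 3j²(6 8 8; -6 5 1) = Δ·Π!·Σ² = 72/7429  (sign -1)
B: Δ: 6! 6! 10! / 23! → 1/13742520792; sum: t=5:−1/31352832000 t=6:+1/313528320000 = -1/34836480000; 3j²(6 8 8; -5 -2 7) = Δ·Π!·Σ² = 243/29716  (sign +1)
I_A²/I_B² = (72/7429)/(243/29716) = 32/27

32/27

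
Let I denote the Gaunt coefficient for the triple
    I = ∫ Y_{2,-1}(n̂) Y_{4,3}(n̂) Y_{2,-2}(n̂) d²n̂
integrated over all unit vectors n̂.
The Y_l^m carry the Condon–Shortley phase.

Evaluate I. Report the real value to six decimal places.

Rules hold: Σm=0, L=8 even, 2≤2≤6.
N = 5·9·5 = 225
Δ = 4!·0!·4!/9! = 1/630
Racah Σ t=2..2: t=2:+1/16 = 1/16
⇒ 3j(2 4 2; 0 0 0)² = 2/35, sgn +1
Racah Σ t=3..3: t=3:−1/144 = -1/144
⇒ 3j(2 4 2; -1 3 -2)² = 1/18, sgn -1
4πI² = N·(3j₀)²·(3jₘ)² = 5/7
I = -1·√(0.714286/4π) = -0.23841361

-0.238414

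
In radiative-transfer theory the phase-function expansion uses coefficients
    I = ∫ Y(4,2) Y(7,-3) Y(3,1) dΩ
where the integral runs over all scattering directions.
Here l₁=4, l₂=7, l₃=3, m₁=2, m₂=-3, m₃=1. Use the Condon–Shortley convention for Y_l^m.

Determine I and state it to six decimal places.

-0.239176

Checks pass: Σm=0; 14 even; l₃=3∈[3,11].
(2·4+1)(2·7+1)(2·3+1) = 945
Δ: 8! 0! 6! / 15! → 1/45045
sum: t=4:+1/20736 = 1/20736
3j²(4 7 3; 0 0 0) = Δ·Π!·Σ² = 35/1287  (sign -1)
sum: t=2:+1/69120 = 1/69120
3j²(4 7 3; 2 -3 1) = Δ·Π!·Σ² = 4/143  (sign +1)
combine: 4πI² = 945·35/1287·4/143 = 14700/20449
take √, sign -1: I = -0.23917605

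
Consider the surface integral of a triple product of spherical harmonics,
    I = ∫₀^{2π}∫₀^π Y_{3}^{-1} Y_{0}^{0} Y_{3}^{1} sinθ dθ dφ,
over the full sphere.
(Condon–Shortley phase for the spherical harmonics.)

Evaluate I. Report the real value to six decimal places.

-0.282095

Rules hold: Σm=0, L=6 even, 3≤3≤3.
N = 7·1·7 = 49
Δ = 0!·6!·0!/7! = 1/7
Racah Σ t=0..0: t=0:+1/36 = 1/36
⇒ 3j(3 0 3; 0 0 0)² = 1/7, sgn -1
Racah Σ t=0..0: t=0:+1/48 = 1/48
⇒ 3j(3 0 3; -1 0 1)² = 1/7, sgn +1
4πI² = N·(3j₀)²·(3jₘ)² = 1/1
I = -1·√(1/4π) = -0.28209479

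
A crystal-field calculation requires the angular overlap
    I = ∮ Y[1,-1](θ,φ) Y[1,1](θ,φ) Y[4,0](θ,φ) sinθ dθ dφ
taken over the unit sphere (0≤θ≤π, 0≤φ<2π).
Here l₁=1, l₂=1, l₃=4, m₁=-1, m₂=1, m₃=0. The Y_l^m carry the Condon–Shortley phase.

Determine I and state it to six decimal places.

0.000000

triangle: need 0≤l₃≤2, have 4; I=0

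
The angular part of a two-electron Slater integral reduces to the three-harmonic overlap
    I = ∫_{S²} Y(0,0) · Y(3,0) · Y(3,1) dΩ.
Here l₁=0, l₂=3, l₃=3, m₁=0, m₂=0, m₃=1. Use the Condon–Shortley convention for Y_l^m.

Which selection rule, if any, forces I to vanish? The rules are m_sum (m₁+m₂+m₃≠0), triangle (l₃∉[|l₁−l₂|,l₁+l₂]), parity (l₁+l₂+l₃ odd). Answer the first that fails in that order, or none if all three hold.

Σmᵢ = 1  ✗
l₃∈[|l₁−l₂|,l₁+l₂]=[3,3], have l₃=3
Σlᵢ = 6 ⇒ even

m_sum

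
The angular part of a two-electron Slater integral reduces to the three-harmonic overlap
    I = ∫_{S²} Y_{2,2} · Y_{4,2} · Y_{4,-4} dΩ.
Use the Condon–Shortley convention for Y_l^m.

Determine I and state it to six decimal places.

-0.106180

Checks pass: Σm=0; 10 even; l₃=4∈[2,6].
(2·2+1)(2·4+1)(2·4+1) = 405
Δ: 2! 2! 6! / 11! → 1/13860
sum: t=0:+1/192 t=1:−1/36 t=2:+1/192 = -5/288
3j²(2 4 4; 0 0 0) = Δ·Π!·Σ² = 20/693  (sign -1)
sum: t=0:+1/2880 = 1/2880
3j²(2 4 4; 2 2 -4) = Δ·Π!·Σ² = 2/165  (sign +1)
combine: 4πI² = 405·20/693·2/165 = 120/847
take √, sign -1: I = -0.10618031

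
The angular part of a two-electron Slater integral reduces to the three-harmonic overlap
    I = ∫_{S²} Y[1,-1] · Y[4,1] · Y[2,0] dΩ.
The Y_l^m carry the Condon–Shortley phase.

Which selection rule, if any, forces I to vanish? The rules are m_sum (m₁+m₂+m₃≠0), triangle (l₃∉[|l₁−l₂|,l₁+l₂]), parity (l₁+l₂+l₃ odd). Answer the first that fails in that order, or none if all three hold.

triangle

m₁+m₂+m₃ = -1 + 1 + 0 = 0  ✓
triangle: |1−4|=3 ≤ l₃=2 ≤ 1+4=5  ✗
parity: l₁+l₂+l₃ = 7 is odd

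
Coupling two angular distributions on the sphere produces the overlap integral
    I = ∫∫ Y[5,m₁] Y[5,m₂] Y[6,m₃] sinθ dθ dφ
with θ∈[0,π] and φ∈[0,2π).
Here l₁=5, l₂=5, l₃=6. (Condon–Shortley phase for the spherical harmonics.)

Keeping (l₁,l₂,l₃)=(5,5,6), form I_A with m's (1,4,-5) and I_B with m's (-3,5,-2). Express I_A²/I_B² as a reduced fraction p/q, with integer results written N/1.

891/700

Same 5,5,6: normalisation and zero-m 3j drop out of the ratio.
A: Δ: 4! 6! 6! / 17! → 1/28588560; sum: t=3:−1/518400 t=4:+1/2073600 = -1/691200; 3j²(5 5 6; 1 4 -5) = Δ·Π!·Σ² = 81/4420  (sign +1)
B: Δ: 4! 6! 6! / 17! → 1/28588560; sum: t=4:+1/829440 = 1/829440; 3j²(5 5 6; -3 5 -2) = Δ·Π!·Σ² = 35/2431  (sign +1)
I_A²/I_B² = (81/4420)/(35/2431) = 891/700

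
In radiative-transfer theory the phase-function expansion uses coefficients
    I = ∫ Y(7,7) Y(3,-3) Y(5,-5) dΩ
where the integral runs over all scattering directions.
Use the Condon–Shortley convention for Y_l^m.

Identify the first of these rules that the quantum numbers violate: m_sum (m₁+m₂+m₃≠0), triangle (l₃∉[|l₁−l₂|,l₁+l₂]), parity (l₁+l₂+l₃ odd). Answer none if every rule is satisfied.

Σmᵢ = -1  ✗
l₃∈[|l₁−l₂|,l₁+l₂]=[4,10], have l₃=5
Σlᵢ = 15 ⇒ odd

m_sum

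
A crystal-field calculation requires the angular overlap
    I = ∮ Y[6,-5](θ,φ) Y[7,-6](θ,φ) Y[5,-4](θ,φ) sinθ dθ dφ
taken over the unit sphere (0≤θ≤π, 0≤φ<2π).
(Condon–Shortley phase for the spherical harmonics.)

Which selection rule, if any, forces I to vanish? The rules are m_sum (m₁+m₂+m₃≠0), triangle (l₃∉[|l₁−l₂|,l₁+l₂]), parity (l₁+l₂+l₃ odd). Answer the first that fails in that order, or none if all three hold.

m_sum

m₁+m₂+m₃ = -5 − 6 − 4 = -15  ✗
triangle: |6−7|=1 ≤ l₃=5 ≤ 6+7=13
parity: l₁+l₂+l₃ = 18 is even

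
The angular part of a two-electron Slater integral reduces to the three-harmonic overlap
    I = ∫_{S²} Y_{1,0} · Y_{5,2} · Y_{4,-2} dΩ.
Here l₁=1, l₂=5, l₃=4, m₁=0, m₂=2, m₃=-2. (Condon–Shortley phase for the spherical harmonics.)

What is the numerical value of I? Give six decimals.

m-sum 0 ✓  L=10 even ✓  4≤4≤6 ✓
Π(2lᵢ+1) = 3×11×9 = 297
triangle coeff Δ(1,5,4) = 1/495
Σ_t [1,1]: t=1:−1/576 = -1/576
(3j)²=5/99 [(1 5 4; 0 0 0)], sign=-1
Σ_t [1,1]: t=1:−1/1440 = -1/1440
(3j)²=7/165 [(1 5 4; 0 2 -2)], sign=-1
⇒ 4πI² = 7/11
I = (+1)√(7/11/(4π)) = 0.22503380

0.225034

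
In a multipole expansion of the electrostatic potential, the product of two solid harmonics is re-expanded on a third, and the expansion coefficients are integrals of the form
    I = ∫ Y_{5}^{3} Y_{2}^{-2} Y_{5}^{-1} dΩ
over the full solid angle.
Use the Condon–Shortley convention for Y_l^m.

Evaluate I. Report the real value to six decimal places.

m-sum 0 ✓  L=12 even ✓  3≤5≤7 ✓
Π(2lᵢ+1) = 11×5×11 = 605
triangle coeff Δ(5,2,5) = 1/38610
Σ_t [0,2]: t=0:+1/2880 t=1:−1/576 t=2:+1/2880 = -1/960
(3j)²=10/429 [(5 2 5; 0 0 0)], sign=+1
Σ_t [0,0]: t=0:+1/5760 = 1/5760
(3j)²=56/2145 [(5 2 5; 3 -2 -1)], sign=+1
⇒ 4πI² = 560/1521
I = (+1)√(560/1521/(4π)) = 0.17116875

0.171169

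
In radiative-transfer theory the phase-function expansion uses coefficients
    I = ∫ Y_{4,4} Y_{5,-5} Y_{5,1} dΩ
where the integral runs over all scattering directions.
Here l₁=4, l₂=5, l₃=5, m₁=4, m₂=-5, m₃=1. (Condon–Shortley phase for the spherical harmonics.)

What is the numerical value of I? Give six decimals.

-0.075170

m-sum 0 ✓  L=14 even ✓  1≤5≤9 ✓
Π(2lᵢ+1) = 9×11×11 = 1089
triangle coeff Δ(4,5,5) = 1/3153150
Σ_t [0,4]: t=0:+1/69120 t=1:−1/1728 t=2:+1/576 t=3:−1/1728 t=4:+1/69120 = 7/11520
(3j)²=2/143 [(4 5 5; 0 0 0)], sign=-1
Σ_t [0,0]: t=0:+1/414720 = 1/414720
(3j)²=2/429 [(4 5 5; 4 -5 1)], sign=+1
⇒ 4πI² = 12/169
I = (-1)√(12/169/(4π)) = -0.07516962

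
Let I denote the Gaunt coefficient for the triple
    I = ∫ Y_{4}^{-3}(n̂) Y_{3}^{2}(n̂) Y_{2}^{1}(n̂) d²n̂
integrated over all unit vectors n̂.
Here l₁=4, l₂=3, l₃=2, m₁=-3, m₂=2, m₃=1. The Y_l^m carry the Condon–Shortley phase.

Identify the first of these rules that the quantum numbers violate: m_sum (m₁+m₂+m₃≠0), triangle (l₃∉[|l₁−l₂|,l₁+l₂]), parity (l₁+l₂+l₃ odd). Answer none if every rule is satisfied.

Σmᵢ = 0  ✓
l₃∈[|l₁−l₂|,l₁+l₂]=[1,7], have l₃=2  ✓
Σlᵢ = 9 ⇒ odd  ✗

parity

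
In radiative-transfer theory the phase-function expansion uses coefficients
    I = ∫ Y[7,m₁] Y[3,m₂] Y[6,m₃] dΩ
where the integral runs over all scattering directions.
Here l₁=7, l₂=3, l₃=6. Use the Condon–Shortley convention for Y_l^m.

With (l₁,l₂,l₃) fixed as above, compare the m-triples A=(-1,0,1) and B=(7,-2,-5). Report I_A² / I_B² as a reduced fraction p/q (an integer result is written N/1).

22188/55055

Same 7,3,6: normalisation and zero-m 3j drop out of the ratio.
A: Δ: 4! 10! 2! / 17! → 1/2042040; sum: t=1:−1/362880 t=2:+1/69120 t=3:−1/172800 = 43/7257600; 3j²(7 3 6; -1 0 1) = Δ·Π!·Σ² = 1849/170170  (sign -1)
B: Δ: 4! 10! 2! / 17! → 1/2042040; sum: t=0:+1/87091200 = 1/87091200; 3j²(7 3 6; 7 -2 -5) = Δ·Π!·Σ² = 11/408  (sign -1)
I_A²/I_B² = (1849/170170)/(11/408) = 22188/55055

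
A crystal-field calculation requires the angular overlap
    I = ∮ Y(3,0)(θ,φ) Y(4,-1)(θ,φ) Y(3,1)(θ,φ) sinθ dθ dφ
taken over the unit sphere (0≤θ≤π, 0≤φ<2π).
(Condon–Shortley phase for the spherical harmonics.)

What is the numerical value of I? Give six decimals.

Rules hold: Σm=0, L=10 even, 1≤3≤7.
N = 7·9·7 = 441
Δ = 4!·2!·4!/11! = 1/34650
Racah Σ t=1..3: t=1:−1/72 t=2:+1/16 t=3:−1/72 = 5/144
⇒ 3j(3 4 3; 0 0 0)² = 2/77, sgn -1
Racah Σ t=1..3: t=1:−1/48 t=2:+1/24 t=3:−1/288 = 5/288
⇒ 3j(3 4 3; 0 -1 1)² = 5/462, sgn +1
4πI² = N·(3j₀)²·(3jₘ)² = 15/121
I = -1·√(0.123967/4π) = -0.09932258

-0.099323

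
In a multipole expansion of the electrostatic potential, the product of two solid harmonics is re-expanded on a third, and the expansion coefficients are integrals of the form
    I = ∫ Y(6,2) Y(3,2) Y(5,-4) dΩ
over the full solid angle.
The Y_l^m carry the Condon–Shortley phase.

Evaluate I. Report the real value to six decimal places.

Rules hold: Σm=0, L=14 even, 3≤5≤9.
N = 13·7·11 = 1001
Δ = 4!·8!·2!/15! = 1/675675
Racah Σ t=1..3: t=1:−1/8640 t=2:+1/2304 t=3:−1/8640 = 7/34560
⇒ 3j(6 3 5; 0 0 0)² = 7/429, sgn -1
Racah Σ t=3..4: t=3:−1/60480 t=4:+1/967680 = -1/64512
⇒ 3j(6 3 5; 2 2 -4)² = 15/1001, sgn +1
4πI² = N·(3j₀)²·(3jₘ)² = 35/143
I = -1·√(0.244755/4π) = -0.13956004

-0.139560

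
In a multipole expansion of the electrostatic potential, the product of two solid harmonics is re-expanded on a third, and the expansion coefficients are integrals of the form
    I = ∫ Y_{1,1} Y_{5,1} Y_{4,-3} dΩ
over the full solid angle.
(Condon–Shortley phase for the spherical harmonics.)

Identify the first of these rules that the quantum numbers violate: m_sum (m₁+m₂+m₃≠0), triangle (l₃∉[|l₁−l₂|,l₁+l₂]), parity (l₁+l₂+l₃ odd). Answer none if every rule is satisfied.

azimuthal sum: 1 + 1 − 3 = -1  ✗
4 ≤ 4 ≤ 6 (triangle on l)
L = 1 + 5 + 4 = 10 (even)

m_sum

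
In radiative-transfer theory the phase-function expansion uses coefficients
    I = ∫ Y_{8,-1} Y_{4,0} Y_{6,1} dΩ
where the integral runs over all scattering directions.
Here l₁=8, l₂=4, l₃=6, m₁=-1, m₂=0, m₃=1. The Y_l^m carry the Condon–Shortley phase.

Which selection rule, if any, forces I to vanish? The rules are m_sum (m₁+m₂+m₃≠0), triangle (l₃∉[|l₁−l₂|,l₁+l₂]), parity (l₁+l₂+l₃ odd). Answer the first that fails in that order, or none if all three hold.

m₁+m₂+m₃ = -1 + 0 + 1 = 0  ✓
triangle: |8−4|=4 ≤ l₃=6 ≤ 8+4=12  ✓
parity: l₁+l₂+l₃ = 18 is even  ✓

none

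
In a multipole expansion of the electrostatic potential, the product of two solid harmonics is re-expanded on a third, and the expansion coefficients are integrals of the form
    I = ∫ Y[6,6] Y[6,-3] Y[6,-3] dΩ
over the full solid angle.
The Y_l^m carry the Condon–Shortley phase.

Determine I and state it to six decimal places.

m-sum 0 ✓  L=18 even ✓  0≤6≤12 ✓
Π(2lᵢ+1) = 13×13×13 = 2197
triangle coeff Δ(6,6,6) = 1/325909584
Σ_t [0,6]: t=0:+1/373248000 t=1:−1/1728000 t=2:+1/110592 t=3:−1/46656 t=4:+1/110592 t=5:−1/1728000 t=6:+1/373248000 = -7/1555200
(3j)²=400/46189 [(6 6 6; 0 0 0)], sign=-1
Σ_t [0,0]: t=0:+1/18662400 = 1/18662400
(3j)²=84/4199 [(6 6 6; 6 -3 -3)], sign=-1
⇒ 4πI² = 436800/1147619
I = (+1)√(436800/1147619/(4π)) = 0.17403537

0.174035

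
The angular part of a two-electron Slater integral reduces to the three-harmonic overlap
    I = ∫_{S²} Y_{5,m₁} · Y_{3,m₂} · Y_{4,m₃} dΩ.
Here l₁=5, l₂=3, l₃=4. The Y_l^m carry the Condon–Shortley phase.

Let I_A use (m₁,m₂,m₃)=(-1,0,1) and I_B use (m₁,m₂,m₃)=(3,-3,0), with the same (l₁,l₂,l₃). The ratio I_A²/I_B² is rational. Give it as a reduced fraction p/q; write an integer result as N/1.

361/1050

l's match ⇒ only the (l;m) 3-j factors differ between A and B.
A: triangle coeff Δ(5,3,4) = 1/180180; Σ_t [1,3]: t=1:−1/1440 t=2:+1/192 t=3:−1/432 = 19/8640; (3j)²=361/30030 [(5 3 4; -1 0 1)], sign=-1
B: triangle coeff Δ(5,3,4) = 1/180180; Σ_t [0,0]: t=0:+1/2304 = 1/2304; (3j)²=5/143 [(5 3 4; 3 -3 0)], sign=+1
I_A²/I_B² = (361/30030)/(5/143) = 361/1050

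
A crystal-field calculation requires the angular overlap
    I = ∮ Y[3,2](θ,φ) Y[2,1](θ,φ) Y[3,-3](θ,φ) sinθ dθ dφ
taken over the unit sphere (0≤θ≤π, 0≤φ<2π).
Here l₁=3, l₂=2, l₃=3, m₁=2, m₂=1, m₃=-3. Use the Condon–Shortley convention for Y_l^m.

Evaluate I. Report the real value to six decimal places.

Rules hold: Σm=0, L=8 even, 1≤3≤5.
N = 7·5·7 = 245
Δ = 2!·4!·2!/9! = 1/3780
Racah Σ t=0..2: t=0:+1/24 t=1:−1/4 t=2:+1/24 = -1/6
⇒ 3j(3 2 3; 0 0 0)² = 4/105, sgn +1
Racah Σ t=1..1: t=1:−1/48 = -1/48
⇒ 3j(3 2 3; 2 1 -3)² = 5/84, sgn -1
4πI² = N·(3j₀)²·(3jₘ)² = 5/9
I = -1·√(0.555556/4π) = -0.21026104

-0.210261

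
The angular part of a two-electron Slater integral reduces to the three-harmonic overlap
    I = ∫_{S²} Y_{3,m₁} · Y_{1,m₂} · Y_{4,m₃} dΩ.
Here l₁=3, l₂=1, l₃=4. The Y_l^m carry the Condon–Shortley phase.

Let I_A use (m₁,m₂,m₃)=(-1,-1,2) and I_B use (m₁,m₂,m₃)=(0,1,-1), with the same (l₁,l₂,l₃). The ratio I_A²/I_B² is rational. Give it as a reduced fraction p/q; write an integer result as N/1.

3/2

l's match ⇒ only the (l;m) 3-j factors differ between A and B.
A: triangle coeff Δ(3,1,4) = 1/252; Σ_t [0,0]: t=0:+1/96 = 1/96; (3j)²=5/84 [(3 1 4; -1 -1 2)], sign=+1
B: triangle coeff Δ(3,1,4) = 1/252; Σ_t [0,0]: t=0:+1/72 = 1/72; (3j)²=5/126 [(3 1 4; 0 1 -1)], sign=-1
I_A²/I_B² = (5/84)/(5/126) = 3/2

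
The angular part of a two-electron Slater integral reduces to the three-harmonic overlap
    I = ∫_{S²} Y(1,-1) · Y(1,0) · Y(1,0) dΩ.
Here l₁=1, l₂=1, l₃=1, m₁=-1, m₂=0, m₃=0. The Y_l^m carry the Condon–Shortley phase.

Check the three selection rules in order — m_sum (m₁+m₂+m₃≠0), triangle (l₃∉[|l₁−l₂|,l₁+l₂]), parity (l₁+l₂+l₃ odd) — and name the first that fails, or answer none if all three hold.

Σmᵢ = -1  ✗
l₃∈[|l₁−l₂|,l₁+l₂]=[0,2], have l₃=1
Σlᵢ = 3 ⇒ odd

m_sum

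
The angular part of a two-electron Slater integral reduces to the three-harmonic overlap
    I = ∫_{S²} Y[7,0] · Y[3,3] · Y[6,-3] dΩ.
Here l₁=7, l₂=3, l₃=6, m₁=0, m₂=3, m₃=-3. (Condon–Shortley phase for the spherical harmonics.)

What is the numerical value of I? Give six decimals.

-0.117879

Rules hold: Σm=0, L=16 even, 4≤6≤10.
N = 15·7·13 = 1365
Δ = 4!·10!·2!/17! = 1/2042040
Racah Σ t=1..3: t=1:−1/207360 t=2:+1/57600 t=3:−1/207360 = 1/129600
⇒ 3j(7 3 6; 0 0 0)² = 168/12155, sgn +1
Racah Σ t=4..4: t=4:+1/1451520 = 1/1451520
⇒ 3j(7 3 6; 0 3 -3)² = 45/4862, sgn -1
4πI² = N·(3j₀)²·(3jₘ)² = 79380/454597
I = -1·√(0.174616/4π) = -0.11787924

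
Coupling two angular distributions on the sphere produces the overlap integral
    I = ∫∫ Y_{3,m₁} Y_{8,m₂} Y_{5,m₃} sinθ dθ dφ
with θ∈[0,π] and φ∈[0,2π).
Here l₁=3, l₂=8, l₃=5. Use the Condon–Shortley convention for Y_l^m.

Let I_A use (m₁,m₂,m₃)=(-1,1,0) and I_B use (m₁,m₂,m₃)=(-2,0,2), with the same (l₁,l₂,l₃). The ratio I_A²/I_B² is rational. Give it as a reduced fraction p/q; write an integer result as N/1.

189/32

l's match ⇒ only the (l;m) 3-j factors differ between A and B.
A: triangle coeff Δ(3,8,5) = 1/136136; Σ_t [4,4]: t=4:+1/691200 = 1/691200; (3j)²=189/9724 [(3 8 5; -1 1 0)], sign=-1
B: triangle coeff Δ(3,8,5) = 1/136136; Σ_t [5,5]: t=5:−1/3628800 = -1/3628800; (3j)²=8/2431 [(3 8 5; -2 0 2)], sign=+1
I_A²/I_B² = (189/9724)/(8/2431) = 189/32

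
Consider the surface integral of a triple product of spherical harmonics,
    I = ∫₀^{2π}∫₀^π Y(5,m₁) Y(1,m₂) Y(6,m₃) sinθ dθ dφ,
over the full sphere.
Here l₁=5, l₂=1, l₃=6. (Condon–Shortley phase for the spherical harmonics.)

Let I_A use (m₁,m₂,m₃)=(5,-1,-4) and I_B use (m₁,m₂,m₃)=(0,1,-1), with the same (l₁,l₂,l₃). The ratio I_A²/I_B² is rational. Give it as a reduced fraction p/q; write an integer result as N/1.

1/21

l's match ⇒ only the (l;m) 3-j factors differ between A and B.
A: triangle coeff Δ(5,1,6) = 1/858; Σ_t [0,0]: t=0:+1/7257600 = 1/7257600; (3j)²=1/858 [(5 1 6; 5 -1 -4)], sign=+1
B: triangle coeff Δ(5,1,6) = 1/858; Σ_t [0,0]: t=0:+1/28800 = 1/28800; (3j)²=7/286 [(5 1 6; 0 1 -1)], sign=-1
I_A²/I_B² = (1/858)/(7/286) = 1/21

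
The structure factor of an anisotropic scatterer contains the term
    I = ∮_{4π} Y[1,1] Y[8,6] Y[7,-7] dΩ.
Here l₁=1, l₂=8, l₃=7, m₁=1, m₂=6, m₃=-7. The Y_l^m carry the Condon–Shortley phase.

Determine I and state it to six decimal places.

0.030597

Rules hold: Σm=0, L=16 even, 7≤7≤9.
N = 3·17·15 = 765
Δ = 2!·0!·14!/17! = 1/2040
Racah Σ t=1..1: t=1:−1/25401600 = -1/25401600
⇒ 3j(1 8 7; 0 0 0)² = 8/255, sgn +1
Racah Σ t=0..0: t=0:+1/174356582400 = 1/174356582400
⇒ 3j(1 8 7; 1 6 -7)² = 1/2040, sgn +1
4πI² = N·(3j₀)²·(3jₘ)² = 1/85
I = +1·√(0.0117647/4π) = 0.03059748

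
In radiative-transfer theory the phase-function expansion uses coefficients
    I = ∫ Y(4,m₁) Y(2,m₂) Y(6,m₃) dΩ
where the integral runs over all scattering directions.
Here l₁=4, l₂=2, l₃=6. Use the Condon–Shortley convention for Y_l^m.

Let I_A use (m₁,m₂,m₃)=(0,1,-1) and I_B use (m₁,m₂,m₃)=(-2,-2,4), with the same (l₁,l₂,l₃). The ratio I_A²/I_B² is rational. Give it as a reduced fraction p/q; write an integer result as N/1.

5/6

Same 4,2,6: normalisation and zero-m 3j drop out of the ratio.
A: Δ: 0! 8! 4! / 13! → 1/6435; sum: t=0:+1/3456 = 1/3456; 3j²(4 2 6; 0 1 -1) = Δ·Π!·Σ² = 35/1287  (sign -1)
B: Δ: 0! 8! 4! / 13! → 1/6435; sum: t=0:+1/34560 = 1/34560; 3j²(4 2 6; -2 -2 4) = Δ·Π!·Σ² = 14/429  (sign +1)
I_A²/I_B² = (35/1287)/(14/429) = 5/6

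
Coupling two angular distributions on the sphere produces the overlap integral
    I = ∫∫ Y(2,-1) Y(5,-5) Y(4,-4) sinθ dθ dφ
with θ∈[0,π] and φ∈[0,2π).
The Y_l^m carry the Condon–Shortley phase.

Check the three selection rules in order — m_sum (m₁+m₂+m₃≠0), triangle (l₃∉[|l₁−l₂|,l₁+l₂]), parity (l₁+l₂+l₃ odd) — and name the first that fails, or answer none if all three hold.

Σmᵢ = -10  ✗
l₃∈[|l₁−l₂|,l₁+l₂]=[3,7], have l₃=4
Σlᵢ = 11 ⇒ odd

m_sum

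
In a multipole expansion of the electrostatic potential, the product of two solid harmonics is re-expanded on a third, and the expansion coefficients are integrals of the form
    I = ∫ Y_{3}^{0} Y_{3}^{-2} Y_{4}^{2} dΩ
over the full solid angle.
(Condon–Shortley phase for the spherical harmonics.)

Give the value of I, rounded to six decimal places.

-0.044418

Rules hold: Σm=0, L=10 even, 0≤4≤6.
N = 7·7·9 = 441
Δ = 2!·4!·4!/11! = 1/34650
Racah Σ t=0..2: t=0:+1/72 t=1:−1/16 t=2:+1/72 = -5/144
⇒ 3j(3 3 4; 0 0 0)² = 2/77, sgn -1
Racah Σ t=0..1: t=0:+1/72 t=1:−1/96 = 1/288
⇒ 3j(3 3 4; 0 -2 2)² = 1/462, sgn +1
4πI² = N·(3j₀)²·(3jₘ)² = 3/121
I = -1·√(0.0247934/4π) = -0.04441841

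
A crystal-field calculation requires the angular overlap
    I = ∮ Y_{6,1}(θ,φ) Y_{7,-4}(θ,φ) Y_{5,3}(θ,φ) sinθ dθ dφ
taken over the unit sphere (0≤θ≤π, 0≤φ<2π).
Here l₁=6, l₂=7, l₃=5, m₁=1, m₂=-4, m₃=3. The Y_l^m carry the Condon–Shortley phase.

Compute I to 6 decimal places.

Rules hold: Σm=0, L=18 even, 1≤5≤13.
N = 13·15·11 = 2145
Δ = 8!·4!·6!/19! = 1/174594420
Racah Σ t=2..6: t=2:+1/4147200 t=3:−1/207360 t=4:+1/82944 t=5:−1/207360 t=6:+1/4147200 = 1/345600
⇒ 3j(6 7 5; 0 0 0)² = 420/46189, sgn -1
Racah Σ t=1..3: t=1:−1/5806080 t=2:+1/1036800 t=3:−1/2073600 = 1/3225600
⇒ 3j(6 7 5; 1 -4 3)² = 27/4199, sgn +1
4πI² = N·(3j₀)²·(3jₘ)² = 170100/1356277
I = -1·√(0.125417/4π) = -0.09990173

-0.099902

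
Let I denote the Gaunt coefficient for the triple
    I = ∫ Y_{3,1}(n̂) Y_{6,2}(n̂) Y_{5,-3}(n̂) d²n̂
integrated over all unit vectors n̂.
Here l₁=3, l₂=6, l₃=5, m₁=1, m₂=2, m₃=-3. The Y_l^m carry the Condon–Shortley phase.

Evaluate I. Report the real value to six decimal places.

-0.145631

Rules hold: Σm=0, L=14 even, 3≤5≤9.
N = 7·13·11 = 1001
Δ = 4!·2!·8!/15! = 1/675675
Racah Σ t=1..3: t=1:−1/8640 t=2:+1/2304 t=3:−1/8640 = 7/34560
⇒ 3j(3 6 5; 0 0 0)² = 7/429, sgn -1
Racah Σ t=0..2: t=0:+1/1935360 t=1:−1/30240 t=2:+1/11520 = 1/18432
⇒ 3j(3 6 5; 1 2 -3)² = 7/429, sgn +1
4πI² = N·(3j₀)²·(3jₘ)² = 343/1287
I = -1·√(0.266511/4π) = -0.14563067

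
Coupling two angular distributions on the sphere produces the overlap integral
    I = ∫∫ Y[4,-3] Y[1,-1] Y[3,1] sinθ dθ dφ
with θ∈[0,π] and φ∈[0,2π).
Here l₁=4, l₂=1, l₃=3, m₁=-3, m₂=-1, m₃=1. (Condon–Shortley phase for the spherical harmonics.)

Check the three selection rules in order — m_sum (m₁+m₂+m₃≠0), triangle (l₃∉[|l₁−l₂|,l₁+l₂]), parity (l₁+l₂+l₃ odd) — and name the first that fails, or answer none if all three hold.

m_sum

Σmᵢ = -3  ✗
l₃∈[|l₁−l₂|,l₁+l₂]=[3,5], have l₃=3
Σlᵢ = 8 ⇒ even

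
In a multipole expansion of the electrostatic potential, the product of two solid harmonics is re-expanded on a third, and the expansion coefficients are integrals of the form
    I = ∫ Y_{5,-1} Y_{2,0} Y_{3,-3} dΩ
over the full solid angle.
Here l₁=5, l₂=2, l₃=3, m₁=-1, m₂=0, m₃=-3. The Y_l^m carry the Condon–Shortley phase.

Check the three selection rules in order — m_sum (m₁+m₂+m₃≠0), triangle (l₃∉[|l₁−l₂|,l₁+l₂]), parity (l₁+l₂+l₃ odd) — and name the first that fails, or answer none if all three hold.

m_sum

azimuthal sum: -1 + 0 − 3 = -4  ✗
3 ≤ 3 ≤ 7 (triangle on l)
L = 5 + 2 + 3 = 10 (even)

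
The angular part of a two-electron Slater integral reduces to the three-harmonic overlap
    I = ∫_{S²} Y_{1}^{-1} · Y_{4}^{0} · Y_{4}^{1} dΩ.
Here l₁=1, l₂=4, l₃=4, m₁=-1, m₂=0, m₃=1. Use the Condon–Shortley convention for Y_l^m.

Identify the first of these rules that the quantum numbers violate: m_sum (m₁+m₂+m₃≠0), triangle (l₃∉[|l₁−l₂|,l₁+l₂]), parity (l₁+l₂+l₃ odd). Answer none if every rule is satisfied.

Σmᵢ = 0  ✓
l₃∈[|l₁−l₂|,l₁+l₂]=[3,5], have l₃=4  ✓
Σlᵢ = 9 ⇒ odd  ✗

parity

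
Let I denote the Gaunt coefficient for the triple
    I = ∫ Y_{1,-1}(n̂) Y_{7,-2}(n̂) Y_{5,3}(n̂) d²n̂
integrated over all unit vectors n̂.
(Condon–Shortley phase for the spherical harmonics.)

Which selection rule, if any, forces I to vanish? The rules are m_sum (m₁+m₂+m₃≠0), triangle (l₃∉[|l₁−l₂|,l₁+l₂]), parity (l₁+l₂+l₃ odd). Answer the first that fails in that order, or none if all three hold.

triangle

Σmᵢ = 0  ✓
l₃∈[|l₁−l₂|,l₁+l₂]=[6,8], have l₃=5  ✗
Σlᵢ = 13 ⇒ odd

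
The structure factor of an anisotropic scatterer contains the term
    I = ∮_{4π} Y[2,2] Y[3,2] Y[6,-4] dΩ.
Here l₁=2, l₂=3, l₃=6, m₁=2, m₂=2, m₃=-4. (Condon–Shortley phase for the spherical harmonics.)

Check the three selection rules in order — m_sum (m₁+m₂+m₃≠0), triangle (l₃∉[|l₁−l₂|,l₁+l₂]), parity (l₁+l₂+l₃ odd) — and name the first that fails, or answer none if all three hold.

triangle

azimuthal sum: 2 + 2 − 4 = 0  ✓
1 ≤ 6 ≤ 5 (triangle on l)  ✗
L = 2 + 3 + 6 = 11 (odd)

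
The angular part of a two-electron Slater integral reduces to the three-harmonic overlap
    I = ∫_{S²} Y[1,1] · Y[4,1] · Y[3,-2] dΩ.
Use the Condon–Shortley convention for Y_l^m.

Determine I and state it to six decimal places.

-0.106622

Checks pass: Σm=0; 8 even; l₃=3∈[3,5].
(2·1+1)(2·4+1)(2·3+1) = 189
Δ: 2! 0! 6! / 9! → 1/252
sum: t=1:−1/36 = -1/36
3j²(1 4 3; 0 0 0) = Δ·Π!·Σ² = 4/63  (sign +1)
sum: t=0:+1/240 = 1/240
3j²(1 4 3; 1 1 -2) = Δ·Π!·Σ² = 1/84  (sign -1)
combine: 4πI² = 189·4/63·1/84 = 1/7
take √, sign -1: I = -0.10662181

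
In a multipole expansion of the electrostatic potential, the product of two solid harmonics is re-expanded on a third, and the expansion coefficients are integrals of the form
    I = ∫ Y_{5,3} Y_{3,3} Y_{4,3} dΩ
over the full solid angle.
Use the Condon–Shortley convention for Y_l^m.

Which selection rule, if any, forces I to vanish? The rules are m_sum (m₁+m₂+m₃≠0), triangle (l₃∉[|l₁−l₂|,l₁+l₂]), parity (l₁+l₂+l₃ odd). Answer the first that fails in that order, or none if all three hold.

m_sum

m₁+m₂+m₃ = 3 + 3 + 3 = 9  ✗
triangle: |5−3|=2 ≤ l₃=4 ≤ 5+3=8
parity: l₁+l₂+l₃ = 12 is even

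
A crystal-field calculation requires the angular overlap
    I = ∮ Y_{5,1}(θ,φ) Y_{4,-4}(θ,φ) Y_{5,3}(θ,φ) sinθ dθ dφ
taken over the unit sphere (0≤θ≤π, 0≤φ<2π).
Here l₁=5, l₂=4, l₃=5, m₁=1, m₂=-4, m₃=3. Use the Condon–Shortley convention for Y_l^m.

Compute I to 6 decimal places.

-0.168084

m-sum 0 ✓  L=14 even ✓  1≤5≤9 ✓
Π(2lᵢ+1) = 11×9×11 = 1089
triangle coeff Δ(5,4,5) = 1/3153150
Σ_t [0,4]: t=0:+1/69120 t=1:−1/1728 t=2:+1/576 t=3:−1/1728 t=4:+1/69120 = 7/11520
(3j)²=2/143 [(5 4 5; 0 0 0)], sign=-1
Σ_t [0,0]: t=0:+1/27648 = 1/27648
(3j)²=10/429 [(5 4 5; 1 -4 3)], sign=+1
⇒ 4πI² = 60/169
I = (-1)√(60/169/(4π)) = -0.16808437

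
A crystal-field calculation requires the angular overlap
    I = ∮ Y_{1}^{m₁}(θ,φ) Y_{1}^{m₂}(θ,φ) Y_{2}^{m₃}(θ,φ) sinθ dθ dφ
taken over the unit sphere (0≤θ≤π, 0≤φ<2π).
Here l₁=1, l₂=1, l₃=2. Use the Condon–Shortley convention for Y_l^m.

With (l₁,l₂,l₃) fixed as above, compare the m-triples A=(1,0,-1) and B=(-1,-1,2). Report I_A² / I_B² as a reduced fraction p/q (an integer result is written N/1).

1/2

Shared (l₁,l₂,l₃)=(1,1,2): N and (l;000)² cancel in I_A²/I_B².
A: Δ = 0!·2!·2!/5! = 1/30; Racah Σ t=0..0: t=0:+1/2 = 1/2; ⇒ 3j(1 1 2; 1 0 -1)² = 1/10, sgn -1
B: Δ = 0!·2!·2!/5! = 1/30; Racah Σ t=0..0: t=0:+1/4 = 1/4; ⇒ 3j(1 1 2; -1 -1 2)² = 1/5, sgn +1
I_A²/I_B² = (1/10)/(1/5) = 1/2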